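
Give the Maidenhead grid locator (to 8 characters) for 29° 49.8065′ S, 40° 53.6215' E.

Add 180° to longitude and 90° to latitude: 220.89369, 60.16989.
Field: lon ⌊220.89369/20⌋ = 11 → L; lat ⌊60.16989/10⌋ = 6 → G.
Square: lon ⌊0.89369/2⌋ = 0; lat ⌊0.16989/1⌋ = 0.
Subsquare: lon ⌊0.89369/0.0833333⌋ = 10 → k; lat ⌊0.16989/0.0416667⌋ = 4 → e.
Extended square: lon ⌊0.06036/0.00833333⌋ = 7; lat ⌊0.00323/0.00416667⌋ = 0.

LG00ke70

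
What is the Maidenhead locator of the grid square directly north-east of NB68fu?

NB68gv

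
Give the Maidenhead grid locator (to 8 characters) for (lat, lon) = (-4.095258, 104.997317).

OI25lv97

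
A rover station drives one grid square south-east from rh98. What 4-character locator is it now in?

Longitude square 9; +1 → 10, wraps to 0, carry into field.
Longitude field R = 17; +1 → 18, wraps to 0 = A, wrapping around the antimeridian.
Latitude square 8; −1 → 7.

AH07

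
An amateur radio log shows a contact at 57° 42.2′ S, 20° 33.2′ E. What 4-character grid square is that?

KD02

Add 180° to longitude and 90° to latitude: 200.55, 32.30.
Field: 200.55/20 → 10 → K, 32.30/10 → 3 → D; chars KD.
Square: 0.55/2 → 0, 2.30/1 → 2; chars 02.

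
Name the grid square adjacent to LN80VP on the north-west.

LN80uq

Longitude subsquare v = 21; −1 → 20 = u.
Latitude subsquare p = 15; +1 → 16 = q.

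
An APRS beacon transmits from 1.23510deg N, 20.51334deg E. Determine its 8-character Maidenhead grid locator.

Offset from 180°W / 90°S: lon 200.51334°, lat 91.23510°.
Field (20°×10°, letters A–R): lon ⌊200.51334/20⌋ = 10 → K; lat ⌊91.23510/10⌋ = 9 → J.
Square (2°×1°, digits 0–9): lon ⌊0.51334/2⌋ = 0; lat ⌊1.23510/1⌋ = 1.
Subsquare (5′×2.5′, letters a–x): lon ⌊0.51334/0.0833333⌋ = 6 → g; lat ⌊0.23510/0.0416667⌋ = 5 → f.
Extended square (30″×15″, digits 0–9): lon ⌊0.01334/0.00833333⌋ = 1; lat ⌊0.02677/0.00416667⌋ = 6.

KJ01gf16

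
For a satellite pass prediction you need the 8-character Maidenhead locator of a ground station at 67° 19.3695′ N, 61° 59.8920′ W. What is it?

Add 180° to longitude and 90° to latitude: 118.00180, 157.32282.
Field: 118.00180/20 → 5 → F, 157.32282/10 → 15 → P; chars FP.
Square: 18.00180/2 → 9, 7.32282/1 → 7; chars 97.
Subsquare: 0.00180/0.0833333 → 0 → a, 0.32282/0.0416667 → 7 → h; chars ah.
Extended square: 0.00180/0.00833333 → 0, 0.03116/0.00416667 → 7; chars 07.

FP97ah07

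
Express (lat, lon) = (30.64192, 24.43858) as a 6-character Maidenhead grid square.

KM20fp

Offset from 180°W / 90°S: lon 204.4386°, lat 120.6419°.
Field: 204.4386/20 → 10 → K, 120.6419/10 → 12 → M; chars KM.
Square: 4.4386/2 → 2, 0.6419/1 → 0; chars 20.
Subsquare: 0.4386/0.0833333 → 5 → f, 0.6419/0.0416667 → 15 → p; chars fp.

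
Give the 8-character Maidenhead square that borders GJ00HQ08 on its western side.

GJ00gq98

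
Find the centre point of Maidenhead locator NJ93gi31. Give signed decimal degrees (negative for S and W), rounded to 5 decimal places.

3.33958, 98.52917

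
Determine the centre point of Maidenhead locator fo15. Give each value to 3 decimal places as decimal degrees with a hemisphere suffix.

55.500° N, 77.000° W

Field F=5, O=14: +5·20° lon, +14·10° lat → SW at lon -80°, lat 50°.
Square 1, 5: +1·2° lon, +5·1° lat → SW at lon -78°, lat 55°.
Cell spans 2° lon × 1° lat. Centre is SW corner plus half of each.
latitude 55.500° N, longitude 77.000° W.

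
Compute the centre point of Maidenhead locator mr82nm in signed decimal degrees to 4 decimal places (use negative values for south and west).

82.5208, 77.1250

Field M=12, R=17: +12·20° lon, +17·10° lat → SW at lon 60°, lat 80°.
Square 8, 2: +8·2° lon, +2·1° lat → SW at lon 76°, lat 82°.
Subsquare n=13, m=12: +13·0.0833333° lon, +12·0.0416667° lat → SW at lon 77.0833°, lat 82.5°.
Cell spans 0.0833333° lon × 0.0416667° lat. Centre is SW corner plus half of each.
latitude 82.5208, longitude 77.1250.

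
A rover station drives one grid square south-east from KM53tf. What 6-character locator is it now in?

KM53ue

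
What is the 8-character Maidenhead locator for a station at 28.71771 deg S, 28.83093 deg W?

HG51og07

Shift to the Maidenhead origin (180°W, 90°S): lon 151.16907, lat 61.28229.
Field (20°×10°, letters A–R): 151.16907/20 → 7 → H, 61.28229/10 → 6 → G; chars HG.
Square (2°×1°, digits 0–9): 11.16907/2 → 5, 1.28229/1 → 1; chars 51.
Subsquare (5′×2.5′, letters a–x): 1.16907/0.0833333 → 14 → o, 0.28229/0.0416667 → 6 → g; chars og.
Extended square (30″×15″, digits 0–9): 0.00240/0.00833333 → 0, 0.03229/0.00416667 → 7; chars 07.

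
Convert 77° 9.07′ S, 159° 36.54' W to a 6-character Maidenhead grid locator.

BB02eu

Offset from 180°W / 90°S: lon 20.3910°, lat 12.8488°.
Field: 20.3910/20 → 1 → B, 12.8488/10 → 1 → B; chars BB.
Square: 0.3910/2 → 0, 2.8488/1 → 2; chars 02.
Subsquare: 0.3910/0.0833333 → 4 → e, 0.8488/0.0416667 → 20 → u; chars eu.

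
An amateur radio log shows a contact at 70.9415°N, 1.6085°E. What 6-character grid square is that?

JQ00tw

Add 180° to longitude and 90° to latitude: 181.6085, 160.9415.
Field (20°×10°, letters A–R): lon ⌊181.6085/20⌋ = 9 → J; lat ⌊160.9415/10⌋ = 16 → Q.
Square (2°×1°, digits 0–9): lon ⌊1.6085/2⌋ = 0; lat ⌊0.9415/1⌋ = 0.
Subsquare (5′×2.5′, letters a–x): lon ⌊1.6085/0.0833333⌋ = 19 → t; lat ⌊0.9415/0.0416667⌋ = 22 → w.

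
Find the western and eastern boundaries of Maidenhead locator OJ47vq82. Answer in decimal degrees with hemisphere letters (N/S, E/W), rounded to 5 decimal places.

Field O=14, J=9: +14·20° lon, +9·10° lat → SW at lon 100°, lat 0°.
Square 4, 7: +4·2° lon, +7·1° lat → SW at lon 108°, lat 7°.
Subsquare v=21, q=16: +21·0.0833333° lon, +16·0.0416667° lat → SW at lon 109.75°, lat 7.66667°.
Extended square 8, 2: +8·0.00833333° lon, +2·0.00416667° lat → SW at lon 109.817°, lat 7.675°.
Cell spans 0.00833333° lon × 0.00416667° lat.
west 109.81667° E, east 109.82500° E.

109.81667° E, 109.82500° E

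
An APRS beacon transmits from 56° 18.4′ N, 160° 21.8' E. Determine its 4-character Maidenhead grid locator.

RO06

Add 180° to longitude and 90° to latitude: 340.36, 146.31.
Field (20°×10°, letters A–R): lon ⌊340.36/20⌋ = 17 → R; lat ⌊146.31/10⌋ = 14 → O.
Square (2°×1°, digits 0–9): lon ⌊0.36/2⌋ = 0; lat ⌊6.31/1⌋ = 6.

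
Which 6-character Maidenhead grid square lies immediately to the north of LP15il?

LP15im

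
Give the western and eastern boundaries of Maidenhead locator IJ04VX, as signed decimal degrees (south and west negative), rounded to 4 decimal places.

-18.2500, -18.1667

Field I=8, J=9: +8·20° lon, +9·10° lat → SW at lon -20°, lat 0°.
Square 0, 4: +0·2° lon, +4·1° lat → SW at lon -20°, lat 4°.
Subsquare v=21, x=23: +21·0.0833333° lon, +23·0.0416667° lat → SW at lon -18.25°, lat 4.95833°.
Cell spans 0.0833333° lon × 0.0416667° lat.
west -18.2500, east -18.1667.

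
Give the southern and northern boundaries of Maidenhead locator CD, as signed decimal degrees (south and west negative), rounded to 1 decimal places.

-60.0, -50.0

Field C=2, D=3: +2·20° lon, +3·10° lat → SW at lon -140°, lat -60°.
Cell spans 20° lon × 10° lat.
south -60.0, north -50.0.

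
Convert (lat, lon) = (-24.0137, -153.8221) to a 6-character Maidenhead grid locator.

Shift to the Maidenhead origin (180°W, 90°S): lon 26.1779, lat 65.9863.
Field: 26.1779/20 → 1 → B, 65.9863/10 → 6 → G; chars BG.
Square: 6.1779/2 → 3, 5.9863/1 → 5; chars 35.
Subsquare: 0.1779/0.0833333 → 2 → c, 0.9863/0.0416667 → 23 → x; chars cx.

BG35cx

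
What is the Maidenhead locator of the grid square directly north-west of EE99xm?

EE99wn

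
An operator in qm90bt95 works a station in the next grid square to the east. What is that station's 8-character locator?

QM90ct05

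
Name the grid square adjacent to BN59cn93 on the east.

Longitude extended square 9; +1 → 10, wraps to 0, carry into subsquare.
Longitude subsquare c = 2; +1 → 3 = d.
The latitude characters are unchanged.

BN59dn03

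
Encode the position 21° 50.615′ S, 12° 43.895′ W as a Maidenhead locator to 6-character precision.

IG38pd

Offset from 180°W / 90°S: lon 167.2684°, lat 68.1564°.
Field: 167.2684/20 → 8 → I, 68.1564/10 → 6 → G; chars IG.
Square: 7.2684/2 → 3, 8.1564/1 → 8; chars 38.
Subsquare: 1.2684/0.0833333 → 15 → p, 0.1564/0.0416667 → 3 → d; chars pd.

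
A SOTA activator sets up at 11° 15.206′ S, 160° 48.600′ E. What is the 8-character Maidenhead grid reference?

Shift to the Maidenhead origin (180°W, 90°S): lon 340.81000, lat 78.74657.
Field: lon ⌊340.81000/20⌋ = 17 → R; lat ⌊78.74657/10⌋ = 7 → H.
Square: lon ⌊0.81000/2⌋ = 0; lat ⌊8.74657/1⌋ = 8.
Subsquare: lon ⌊0.81000/0.0833333⌋ = 9 → j; lat ⌊0.74657/0.0416667⌋ = 17 → r.
Extended square: lon ⌊0.06000/0.00833333⌋ = 7; lat ⌊0.03823/0.00416667⌋ = 9.

RH08jr79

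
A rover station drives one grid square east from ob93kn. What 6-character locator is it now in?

OB93ln

Longitude subsquare k = 10; +1 → 11 = l.
The latitude characters are unchanged.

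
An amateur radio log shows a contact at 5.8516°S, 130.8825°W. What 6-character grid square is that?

CI44nd

Add 180° to longitude and 90° to latitude: 49.1175, 84.1484.
Field (20°×10°, letters A–R): 49.1175/20 → 2 → C, 84.1484/10 → 8 → I; chars CI.
Square (2°×1°, digits 0–9): 9.1175/2 → 4, 4.1484/1 → 4; chars 44.
Subsquare (5′×2.5′, letters a–x): 1.1175/0.0833333 → 13 → n, 0.1484/0.0416667 → 3 → d; chars nd.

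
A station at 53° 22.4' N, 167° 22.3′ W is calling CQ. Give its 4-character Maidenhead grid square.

AO63

Offset from 180°W / 90°S: lon 12.63°, lat 143.37°.
Field (20°×10°, letters A–R): lon ⌊12.63/20⌋ = 0 → A; lat ⌊143.37/10⌋ = 14 → O.
Square (2°×1°, digits 0–9): lon ⌊12.63/2⌋ = 6; lat ⌊3.37/1⌋ = 3.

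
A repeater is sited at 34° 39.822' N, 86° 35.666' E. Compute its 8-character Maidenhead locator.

Shift to the Maidenhead origin (180°W, 90°S): lon 266.59443, lat 124.66370.
Field: lon ⌊266.59443/20⌋ = 13 → N; lat ⌊124.66370/10⌋ = 12 → M.
Square: lon ⌊6.59443/2⌋ = 3; lat ⌊4.66370/1⌋ = 4.
Subsquare: lon ⌊0.59443/0.0833333⌋ = 7 → h; lat ⌊0.66370/0.0416667⌋ = 15 → p.
Extended square: lon ⌊0.01110/0.00833333⌋ = 1; lat ⌊0.03870/0.00416667⌋ = 9.

NM34hp19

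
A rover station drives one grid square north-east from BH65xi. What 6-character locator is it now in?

BH75aj

Longitude subsquare x = 23; +1 → 24, wraps to 0 = a, carry into square.
Longitude square 6; +1 → 7.
Latitude subsquare i = 8; +1 → 9 = j.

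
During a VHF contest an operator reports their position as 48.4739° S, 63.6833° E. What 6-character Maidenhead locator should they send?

Offset from 180°W / 90°S: lon 243.6833°, lat 41.5261°.
Field: lon ⌊243.6833/20⌋ = 12 → M; lat ⌊41.5261/10⌋ = 4 → E.
Square: lon ⌊3.6833/2⌋ = 1; lat ⌊1.5261/1⌋ = 1.
Subsquare: lon ⌊1.6833/0.0833333⌋ = 20 → u; lat ⌊0.5261/0.0416667⌋ = 12 → m.

ME11um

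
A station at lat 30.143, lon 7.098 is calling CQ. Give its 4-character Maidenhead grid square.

Shift to the Maidenhead origin (180°W, 90°S): lon 187.10, lat 120.14.
Field (20°×10°, letters A–R): 187.10/20 → 9 → J, 120.14/10 → 12 → M; chars JM.
Square (2°×1°, digits 0–9): 7.10/2 → 3, 0.14/1 → 0; chars 30.

JM30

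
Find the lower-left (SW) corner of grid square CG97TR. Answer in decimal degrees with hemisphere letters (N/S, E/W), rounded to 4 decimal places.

22.2917° S, 120.4167° W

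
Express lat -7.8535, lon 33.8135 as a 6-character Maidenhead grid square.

Offset from 180°W / 90°S: lon 213.8135°, lat 82.1465°.
Field: lon ⌊213.8135/20⌋ = 10 → K; lat ⌊82.1465/10⌋ = 8 → I.
Square: lon ⌊13.8135/2⌋ = 6; lat ⌊2.1465/1⌋ = 2.
Subsquare: lon ⌊1.8135/0.0833333⌋ = 21 → v; lat ⌊0.1465/0.0416667⌋ = 3 → d.

KI62vd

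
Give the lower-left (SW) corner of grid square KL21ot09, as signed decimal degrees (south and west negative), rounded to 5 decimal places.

21.82917, 25.16667

Field K=10, L=11: +10·20° lon, +11·10° lat → SW at lon 20°, lat 20°.
Square 2, 1: +2·2° lon, +1·1° lat → SW at lon 24°, lat 21°.
Subsquare o=14, t=19: +14·0.0833333° lon, +19·0.0416667° lat → SW at lon 25.1667°, lat 21.7917°.
Extended square 0, 9: +0·0.00833333° lon, +9·0.00416667° lat → SW at lon 25.1667°, lat 21.8292°.
latitude 21.82917, longitude 25.16667.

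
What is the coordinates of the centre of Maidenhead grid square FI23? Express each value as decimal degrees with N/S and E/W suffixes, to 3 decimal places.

6.500° S, 75.000° W

Field F=5, I=8: +5·20° lon, +8·10° lat → SW at lon -80°, lat -10°.
Square 2, 3: +2·2° lon, +3·1° lat → SW at lon -76°, lat -7°.
Cell spans 2° lon × 1° lat. Centre is SW corner plus half of each.
latitude 6.500° S, longitude 75.000° W.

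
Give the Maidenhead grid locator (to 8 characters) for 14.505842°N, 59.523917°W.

Shift to the Maidenhead origin (180°W, 90°S): lon 120.47608, lat 104.50584.
Field: 120.47608/20 → 6 → G, 104.50584/10 → 10 → K; chars GK.
Square: 0.47608/2 → 0, 4.50584/1 → 4; chars 04.
Subsquare: 0.47608/0.0833333 → 5 → f, 0.50584/0.0416667 → 12 → m; chars fm.
Extended square: 0.05942/0.00833333 → 7, 0.00584/0.00416667 → 1; chars 71.

GK04fm71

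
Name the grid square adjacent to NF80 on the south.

Latitude square 0; −1 → -1, wraps to 9, carry into field.
Latitude field F = 5; −1 → 4 = E.
The longitude characters are unchanged.

NE89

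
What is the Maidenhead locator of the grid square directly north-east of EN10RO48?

EN10ro59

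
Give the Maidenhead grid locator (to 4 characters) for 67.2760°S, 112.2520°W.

Offset from 180°W / 90°S: lon 67.75°, lat 22.72°.
Field: 67.75/20 → 3 → D, 22.72/10 → 2 → C; chars DC.
Square: 7.75/2 → 3, 2.72/1 → 2; chars 32.

DC32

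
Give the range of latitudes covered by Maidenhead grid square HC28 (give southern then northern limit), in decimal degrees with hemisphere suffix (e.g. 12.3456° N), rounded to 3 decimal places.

Field H=7, C=2: +7·20° lon, +2·10° lat → SW at lon -40°, lat -70°.
Square 2, 8: +2·2° lon, +8·1° lat → SW at lon -36°, lat -62°.
Cell spans 2° lon × 1° lat.
south 62.000° S, north 61.000° S.

62.000° S, 61.000° S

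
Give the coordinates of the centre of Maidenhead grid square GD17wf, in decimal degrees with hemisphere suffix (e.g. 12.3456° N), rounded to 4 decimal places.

52.7708° S, 56.1250° W

Field G=6, D=3: +6·20° lon, +3·10° lat → SW at lon -60°, lat -60°.
Square 1, 7: +1·2° lon, +7·1° lat → SW at lon -58°, lat -53°.
Subsquare w=22, f=5: +22·0.0833333° lon, +5·0.0416667° lat → SW at lon -56.1667°, lat -52.7917°.
Cell spans 0.0833333° lon × 0.0416667° lat. Centre is SW corner plus half of each.
latitude 52.7708° S, longitude 56.1250° W.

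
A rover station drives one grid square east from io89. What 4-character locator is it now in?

IO99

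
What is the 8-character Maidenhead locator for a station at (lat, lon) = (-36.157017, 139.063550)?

Offset from 180°W / 90°S: lon 319.06355°, lat 53.84298°.
Field: 319.06355/20 → 15 → P, 53.84298/10 → 5 → F; chars PF.
Square: 19.06355/2 → 9, 3.84298/1 → 3; chars 93.
Subsquare: 1.06355/0.0833333 → 12 → m, 0.84298/0.0416667 → 20 → u; chars mu.
Extended square: 0.06355/0.00833333 → 7, 0.00965/0.00416667 → 2; chars 72.

PF93mu72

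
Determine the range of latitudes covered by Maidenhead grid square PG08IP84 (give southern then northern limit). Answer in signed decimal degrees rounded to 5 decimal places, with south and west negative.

Field P=15, G=6: +15·20° lon, +6·10° lat → SW at lon 120°, lat -30°.
Square 0, 8: +0·2° lon, +8·1° lat → SW at lon 120°, lat -22°.
Subsquare i=8, p=15: +8·0.0833333° lon, +15·0.0416667° lat → SW at lon 120.667°, lat -21.375°.
Extended square 8, 4: +8·0.00833333° lon, +4·0.00416667° lat → SW at lon 120.733°, lat -21.3583°.
Cell spans 0.00833333° lon × 0.00416667° lat.
south -21.35833, north -21.35417.

-21.35833, -21.35417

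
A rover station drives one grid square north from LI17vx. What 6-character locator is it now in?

Latitude subsquare x = 23; +1 → 24, wraps to 0 = a, carry into square.
Latitude square 7; +1 → 8.
The longitude characters are unchanged.

LI18va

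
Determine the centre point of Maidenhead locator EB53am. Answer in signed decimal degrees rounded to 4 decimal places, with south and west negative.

-76.4792, -89.9583

Field E=4, B=1: +4·20° lon, +1·10° lat → SW at lon -100°, lat -80°.
Square 5, 3: +5·2° lon, +3·1° lat → SW at lon -90°, lat -77°.
Subsquare a=0, m=12: +0·0.0833333° lon, +12·0.0416667° lat → SW at lon -90°, lat -76.5°.
Cell spans 0.0833333° lon × 0.0416667° lat. Centre is SW corner plus half of each.
latitude -76.4792, longitude -89.9583.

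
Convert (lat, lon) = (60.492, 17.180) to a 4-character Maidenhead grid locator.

JP80

Add 180° to longitude and 90° to latitude: 197.18, 150.49.
Field (20°×10°, letters A–R): 197.18/20 → 9 → J, 150.49/10 → 15 → P; chars JP.
Square (2°×1°, digits 0–9): 17.18/2 → 8, 0.49/1 → 0; chars 80.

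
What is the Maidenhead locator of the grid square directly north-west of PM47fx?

PM48ea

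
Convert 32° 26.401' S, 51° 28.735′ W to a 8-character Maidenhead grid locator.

GF47gn24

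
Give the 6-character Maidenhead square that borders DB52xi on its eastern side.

Longitude subsquare x = 23; +1 → 24, wraps to 0 = a, carry into square.
Longitude square 5; +1 → 6.
The latitude characters are unchanged.

DB62ai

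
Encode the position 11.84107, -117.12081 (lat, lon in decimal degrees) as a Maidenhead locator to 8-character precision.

Add 180° to longitude and 90° to latitude: 62.87919, 101.84107.
Field: lon ⌊62.87919/20⌋ = 3 → D; lat ⌊101.84107/10⌋ = 10 → K.
Square: lon ⌊2.87919/2⌋ = 1; lat ⌊1.84107/1⌋ = 1.
Subsquare: lon ⌊0.87919/0.0833333⌋ = 10 → k; lat ⌊0.84107/0.0416667⌋ = 20 → u.
Extended square: lon ⌊0.04586/0.00833333⌋ = 5; lat ⌊0.00774/0.00416667⌋ = 1.

DK11ku51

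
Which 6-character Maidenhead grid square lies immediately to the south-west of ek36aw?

EK26xv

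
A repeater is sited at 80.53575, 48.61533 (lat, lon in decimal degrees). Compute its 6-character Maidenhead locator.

LR40hm

Add 180° to longitude and 90° to latitude: 228.6153, 170.5358.
Field: 228.6153/20 → 11 → L, 170.5358/10 → 17 → R; chars LR.
Square: 8.6153/2 → 4, 0.5358/1 → 0; chars 40.
Subsquare: 0.6153/0.0833333 → 7 → h, 0.5358/0.0416667 → 12 → m; chars hm.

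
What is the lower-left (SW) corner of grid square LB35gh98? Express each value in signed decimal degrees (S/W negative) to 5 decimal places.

-74.67500, 46.57500

Field L=11, B=1: +11·20° lon, +1·10° lat → SW at lon 40°, lat -80°.
Square 3, 5: +3·2° lon, +5·1° lat → SW at lon 46°, lat -75°.
Subsquare g=6, h=7: +6·0.0833333° lon, +7·0.0416667° lat → SW at lon 46.5°, lat -74.7083°.
Extended square 9, 8: +9·0.00833333° lon, +8·0.00416667° lat → SW at lon 46.575°, lat -74.675°.
latitude -74.67500, longitude 46.57500.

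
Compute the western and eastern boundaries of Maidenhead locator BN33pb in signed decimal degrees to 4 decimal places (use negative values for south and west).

-152.7500, -152.6667

Field B=1, N=13: +1·20° lon, +13·10° lat → SW at lon -160°, lat 40°.
Square 3, 3: +3·2° lon, +3·1° lat → SW at lon -154°, lat 43°.
Subsquare p=15, b=1: +15·0.0833333° lon, +1·0.0416667° lat → SW at lon -152.75°, lat 43.0417°.
Cell spans 0.0833333° lon × 0.0416667° lat.
west -152.7500, east -152.6667.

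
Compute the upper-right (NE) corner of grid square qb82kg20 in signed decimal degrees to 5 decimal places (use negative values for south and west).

-77.74583, 156.85833

Field Q=16, B=1: +16·20° lon, +1·10° lat → SW at lon 140°, lat -80°.
Square 8, 2: +8·2° lon, +2·1° lat → SW at lon 156°, lat -78°.
Subsquare k=10, g=6: +10·0.0833333° lon, +6·0.0416667° lat → SW at lon 156.833°, lat -77.75°.
Extended square 2, 0: +2·0.00833333° lon, +0·0.00416667° lat → SW at lon 156.85°, lat -77.75°.
Cell spans 0.00833333° lon × 0.00416667° lat. NE corner is SW corner plus one full cell.
latitude -77.74583, longitude 156.85833.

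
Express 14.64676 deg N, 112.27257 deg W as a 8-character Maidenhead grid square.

DK34up75

Offset from 180°W / 90°S: lon 67.72743°, lat 104.64676°.
Field: lon ⌊67.72743/20⌋ = 3 → D; lat ⌊104.64676/10⌋ = 10 → K.
Square: lon ⌊7.72743/2⌋ = 3; lat ⌊4.64676/1⌋ = 4.
Subsquare: lon ⌊1.72743/0.0833333⌋ = 20 → u; lat ⌊0.64676/0.0416667⌋ = 15 → p.
Extended square: lon ⌊0.06076/0.00833333⌋ = 7; lat ⌊0.02176/0.00416667⌋ = 5.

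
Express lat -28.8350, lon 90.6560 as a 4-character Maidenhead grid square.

NG51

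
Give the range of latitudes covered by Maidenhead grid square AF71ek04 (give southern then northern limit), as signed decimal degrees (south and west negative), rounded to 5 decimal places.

Field A=0, F=5: +0·20° lon, +5·10° lat → SW at lon -180°, lat -40°.
Square 7, 1: +7·2° lon, +1·1° lat → SW at lon -166°, lat -39°.
Subsquare e=4, k=10: +4·0.0833333° lon, +10·0.0416667° lat → SW at lon -165.667°, lat -38.5833°.
Extended square 0, 4: +0·0.00833333° lon, +4·0.00416667° lat → SW at lon -165.667°, lat -38.5667°.
Cell spans 0.00833333° lon × 0.00416667° lat.
south -38.56667, north -38.56250.

-38.56667, -38.56250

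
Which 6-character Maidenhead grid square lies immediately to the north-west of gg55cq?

GG55br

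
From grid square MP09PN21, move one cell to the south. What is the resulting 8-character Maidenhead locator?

MP09pn20

Latitude extended square 1; −1 → 0.
The longitude characters are unchanged.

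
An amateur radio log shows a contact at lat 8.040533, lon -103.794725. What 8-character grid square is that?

DJ88ca49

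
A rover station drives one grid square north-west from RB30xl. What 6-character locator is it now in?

RB30wm

Longitude subsquare x = 23; −1 → 22 = w.
Latitude subsquare l = 11; +1 → 12 = m.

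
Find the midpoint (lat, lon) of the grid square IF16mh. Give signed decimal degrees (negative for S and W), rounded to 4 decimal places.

-33.6875, -16.9583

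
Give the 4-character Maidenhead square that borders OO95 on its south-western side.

Longitude square 9; −1 → 8.
Latitude square 5; −1 → 4.

OO84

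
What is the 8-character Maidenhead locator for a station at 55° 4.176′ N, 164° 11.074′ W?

AO75vb76

Shift to the Maidenhead origin (180°W, 90°S): lon 15.81543, lat 145.06960.
Field: lon ⌊15.81543/20⌋ = 0 → A; lat ⌊145.06960/10⌋ = 14 → O.
Square: lon ⌊15.81543/2⌋ = 7; lat ⌊5.06960/1⌋ = 5.
Subsquare: lon ⌊1.81543/0.0833333⌋ = 21 → v; lat ⌊0.06960/0.0416667⌋ = 1 → b.
Extended square: lon ⌊0.06543/0.00833333⌋ = 7; lat ⌊0.02793/0.00416667⌋ = 6.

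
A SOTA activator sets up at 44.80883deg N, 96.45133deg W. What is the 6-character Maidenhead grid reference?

Add 180° to longitude and 90° to latitude: 83.5487, 134.8088.
Field: lon ⌊83.5487/20⌋ = 4 → E; lat ⌊134.8088/10⌋ = 13 → N.
Square: lon ⌊3.5487/2⌋ = 1; lat ⌊4.8088/1⌋ = 4.
Subsquare: lon ⌊1.5487/0.0833333⌋ = 18 → s; lat ⌊0.8088/0.0416667⌋ = 19 → t.

EN14st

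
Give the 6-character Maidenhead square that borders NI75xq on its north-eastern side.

NI85ar

Longitude subsquare x = 23; +1 → 24, wraps to 0 = a, carry into square.
Longitude square 7; +1 → 8.
Latitude subsquare q = 16; +1 → 17 = r.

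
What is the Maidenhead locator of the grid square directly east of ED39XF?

ED49af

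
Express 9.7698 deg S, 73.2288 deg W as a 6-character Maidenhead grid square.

Add 180° to longitude and 90° to latitude: 106.7712, 80.2302.
Field: lon ⌊106.7712/20⌋ = 5 → F; lat ⌊80.2302/10⌋ = 8 → I.
Square: lon ⌊6.7712/2⌋ = 3; lat ⌊0.2302/1⌋ = 0.
Subsquare: lon ⌊0.7712/0.0833333⌋ = 9 → j; lat ⌊0.2302/0.0416667⌋ = 5 → f.

FI30jf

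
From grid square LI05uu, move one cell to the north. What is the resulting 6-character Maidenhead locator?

Latitude subsquare u = 20; +1 → 21 = v.
The longitude characters are unchanged.

LI05uv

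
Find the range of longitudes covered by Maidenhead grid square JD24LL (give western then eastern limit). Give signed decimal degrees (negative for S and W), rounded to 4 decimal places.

Field J=9, D=3: +9·20° lon, +3·10° lat → SW at lon 0°, lat -60°.
Square 2, 4: +2·2° lon, +4·1° lat → SW at lon 4°, lat -56°.
Subsquare l=11, l=11: +11·0.0833333° lon, +11·0.0416667° lat → SW at lon 4.91667°, lat -55.5417°.
Cell spans 0.0833333° lon × 0.0416667° lat.
west 4.9167, east 5.0000.

4.9167, 5.0000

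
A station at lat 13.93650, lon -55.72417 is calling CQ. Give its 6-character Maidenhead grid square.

Add 180° to longitude and 90° to latitude: 124.2758, 103.9365.
Field: lon ⌊124.2758/20⌋ = 6 → G; lat ⌊103.9365/10⌋ = 10 → K.
Square: lon ⌊4.2758/2⌋ = 2; lat ⌊3.9365/1⌋ = 3.
Subsquare: lon ⌊0.2758/0.0833333⌋ = 3 → d; lat ⌊0.9365/0.0416667⌋ = 22 → w.

GK23dw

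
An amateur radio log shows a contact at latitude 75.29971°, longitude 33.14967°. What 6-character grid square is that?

KQ65nh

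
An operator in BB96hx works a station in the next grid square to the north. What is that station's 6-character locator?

BB97ha

Latitude subsquare x = 23; +1 → 24, wraps to 0 = a, carry into square.
Latitude square 6; +1 → 7.
The longitude characters are unchanged.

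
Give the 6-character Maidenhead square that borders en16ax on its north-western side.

EN07xa

Longitude subsquare a = 0; −1 → -1, wraps to 23 = x, carry into square.
Longitude square 1; −1 → 0.
Latitude subsquare x = 23; +1 → 24, wraps to 0 = a, carry into square.
Latitude square 6; +1 → 7.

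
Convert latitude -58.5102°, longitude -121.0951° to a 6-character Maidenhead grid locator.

CD91kl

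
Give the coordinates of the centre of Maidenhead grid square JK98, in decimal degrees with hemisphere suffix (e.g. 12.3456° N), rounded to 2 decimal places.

Field J=9, K=10: +9·20° lon, +10·10° lat → SW at lon 0°, lat 10°.
Square 9, 8: +9·2° lon, +8·1° lat → SW at lon 18°, lat 18°.
Cell spans 2° lon × 1° lat. Centre is SW corner plus half of each.
latitude 18.50° N, longitude 19.00° E.

18.50° N, 19.00° E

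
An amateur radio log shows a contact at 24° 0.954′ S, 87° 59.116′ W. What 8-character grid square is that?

EG65ax16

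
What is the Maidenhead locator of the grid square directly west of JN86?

JN76

Longitude square 8; −1 → 7.
The latitude characters are unchanged.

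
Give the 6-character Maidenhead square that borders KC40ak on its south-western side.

Longitude subsquare a = 0; −1 → -1, wraps to 23 = x, carry into square.
Longitude square 4; −1 → 3.
Latitude subsquare k = 10; −1 → 9 = j.

KC30xj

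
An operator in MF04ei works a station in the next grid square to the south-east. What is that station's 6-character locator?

Longitude subsquare e = 4; +1 → 5 = f.
Latitude subsquare i = 8; −1 → 7 = h.

MF04fh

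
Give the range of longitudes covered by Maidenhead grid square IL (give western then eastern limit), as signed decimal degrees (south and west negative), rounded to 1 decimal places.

-20.0, 0.0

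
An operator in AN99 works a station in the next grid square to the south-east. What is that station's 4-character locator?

Longitude square 9; +1 → 10, wraps to 0, carry into field.
Longitude field A = 0; +1 → 1 = B.
Latitude square 9; −1 → 8.

BN08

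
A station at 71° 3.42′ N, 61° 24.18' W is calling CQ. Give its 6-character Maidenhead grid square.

FQ91hb

Add 180° to longitude and 90° to latitude: 118.5970, 161.0570.
Field: lon ⌊118.5970/20⌋ = 5 → F; lat ⌊161.0570/10⌋ = 16 → Q.
Square: lon ⌊18.5970/2⌋ = 9; lat ⌊1.0570/1⌋ = 1.
Subsquare: lon ⌊0.5970/0.0833333⌋ = 7 → h; lat ⌊0.0570/0.0416667⌋ = 1 → b.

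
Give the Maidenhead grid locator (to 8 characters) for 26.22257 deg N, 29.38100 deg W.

HL56hf43

Shift to the Maidenhead origin (180°W, 90°S): lon 150.61900, lat 116.22257.
Field: lon ⌊150.61900/20⌋ = 7 → H; lat ⌊116.22257/10⌋ = 11 → L.
Square: lon ⌊10.61900/2⌋ = 5; lat ⌊6.22257/1⌋ = 6.
Subsquare: lon ⌊0.61900/0.0833333⌋ = 7 → h; lat ⌊0.22257/0.0416667⌋ = 5 → f.
Extended square: lon ⌊0.03567/0.00833333⌋ = 4; lat ⌊0.01424/0.00416667⌋ = 3.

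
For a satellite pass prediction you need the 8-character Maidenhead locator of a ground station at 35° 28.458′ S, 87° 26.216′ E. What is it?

Offset from 180°W / 90°S: lon 267.43693°, lat 54.52570°.
Field: 267.43693/20 → 13 → N, 54.52570/10 → 5 → F; chars NF.
Square: 7.43693/2 → 3, 4.52570/1 → 4; chars 34.
Subsquare: 1.43693/0.0833333 → 17 → r, 0.52570/0.0416667 → 12 → m; chars rm.
Extended square: 0.02027/0.00833333 → 2, 0.02570/0.00416667 → 6; chars 26.

NF34rm26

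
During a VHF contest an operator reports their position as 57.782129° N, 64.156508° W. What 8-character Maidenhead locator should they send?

Shift to the Maidenhead origin (180°W, 90°S): lon 115.84349, lat 147.78213.
Field: 115.84349/20 → 5 → F, 147.78213/10 → 14 → O; chars FO.
Square: 15.84349/2 → 7, 7.78213/1 → 7; chars 77.
Subsquare: 1.84349/0.0833333 → 22 → w, 0.78213/0.0416667 → 18 → s; chars ws.
Extended square: 0.01016/0.00833333 → 1, 0.03213/0.00416667 → 7; chars 17.

FO77ws17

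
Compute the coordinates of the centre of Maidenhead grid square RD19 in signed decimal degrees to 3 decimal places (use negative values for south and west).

-50.500, 163.000

Field R=17, D=3: +17·20° lon, +3·10° lat → SW at lon 160°, lat -60°.
Square 1, 9: +1·2° lon, +9·1° lat → SW at lon 162°, lat -51°.
Cell spans 2° lon × 1° lat. Centre is SW corner plus half of each.
latitude -50.500, longitude 163.000.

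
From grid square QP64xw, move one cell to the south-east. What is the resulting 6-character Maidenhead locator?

QP74av

Longitude subsquare x = 23; +1 → 24, wraps to 0 = a, carry into square.
Longitude square 6; +1 → 7.
Latitude subsquare w = 22; −1 → 21 = v.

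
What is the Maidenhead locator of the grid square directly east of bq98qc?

BQ98rc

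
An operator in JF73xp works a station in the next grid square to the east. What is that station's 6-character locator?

JF83ap

Longitude subsquare x = 23; +1 → 24, wraps to 0 = a, carry into square.
Longitude square 7; +1 → 8.
The latitude characters are unchanged.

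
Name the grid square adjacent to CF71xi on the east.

Longitude subsquare x = 23; +1 → 24, wraps to 0 = a, carry into square.
Longitude square 7; +1 → 8.
The latitude characters are unchanged.

CF81ai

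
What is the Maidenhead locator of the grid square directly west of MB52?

MB42

Longitude square 5; −1 → 4.
The latitude characters are unchanged.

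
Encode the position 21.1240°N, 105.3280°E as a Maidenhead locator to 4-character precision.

Shift to the Maidenhead origin (180°W, 90°S): lon 285.33, lat 111.12.
Field (20°×10°, letters A–R): 285.33/20 → 14 → O, 111.12/10 → 11 → L; chars OL.
Square (2°×1°, digits 0–9): 5.33/2 → 2, 1.12/1 → 1; chars 21.

OL21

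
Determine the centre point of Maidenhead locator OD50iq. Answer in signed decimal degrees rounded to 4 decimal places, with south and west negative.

Field O=14, D=3: +14·20° lon, +3·10° lat → SW at lon 100°, lat -60°.
Square 5, 0: +5·2° lon, +0·1° lat → SW at lon 110°, lat -60°.
Subsquare i=8, q=16: +8·0.0833333° lon, +16·0.0416667° lat → SW at lon 110.667°, lat -59.3333°.
Cell spans 0.0833333° lon × 0.0416667° lat. Centre is SW corner plus half of each.
latitude -59.3125, longitude 110.7083.

-59.3125, 110.7083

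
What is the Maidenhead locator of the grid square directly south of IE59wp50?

Latitude extended square 0; −1 → -1, wraps to 9, carry into subsquare.
Latitude subsquare p = 15; −1 → 14 = o.
The longitude characters are unchanged.

IE59wo59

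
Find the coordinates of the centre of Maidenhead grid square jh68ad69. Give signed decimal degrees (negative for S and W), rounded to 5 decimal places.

-11.83542, 12.05417

Field J=9, H=7: +9·20° lon, +7·10° lat → SW at lon 0°, lat -20°.
Square 6, 8: +6·2° lon, +8·1° lat → SW at lon 12°, lat -12°.
Subsquare a=0, d=3: +0·0.0833333° lon, +3·0.0416667° lat → SW at lon 12°, lat -11.875°.
Extended square 6, 9: +6·0.00833333° lon, +9·0.00416667° lat → SW at lon 12.05°, lat -11.8375°.
Cell spans 0.00833333° lon × 0.00416667° lat. Centre is SW corner plus half of each.
latitude -11.83542, longitude 12.05417.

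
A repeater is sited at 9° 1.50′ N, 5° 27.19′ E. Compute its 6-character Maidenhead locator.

JJ29ra

Shift to the Maidenhead origin (180°W, 90°S): lon 185.4532, lat 99.0250.
Field (20°×10°, letters A–R): lon ⌊185.4532/20⌋ = 9 → J; lat ⌊99.0250/10⌋ = 9 → J.
Square (2°×1°, digits 0–9): lon ⌊5.4532/2⌋ = 2; lat ⌊9.0250/1⌋ = 9.
Subsquare (5′×2.5′, letters a–x): lon ⌊1.4532/0.0833333⌋ = 17 → r; lat ⌊0.0250/0.0416667⌋ = 0 → a.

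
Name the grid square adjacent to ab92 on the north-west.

AB83

Longitude square 9; −1 → 8.
Latitude square 2; +1 → 3.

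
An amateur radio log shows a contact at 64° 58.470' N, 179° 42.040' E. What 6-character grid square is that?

RP94ux

Add 180° to longitude and 90° to latitude: 359.7007, 154.9745.
Field (20°×10°, letters A–R): 359.7007/20 → 17 → R, 154.9745/10 → 15 → P; chars RP.
Square (2°×1°, digits 0–9): 19.7007/2 → 9, 4.9745/1 → 4; chars 94.
Subsquare (5′×2.5′, letters a–x): 1.7007/0.0833333 → 20 → u, 0.9745/0.0416667 → 23 → x; chars ux.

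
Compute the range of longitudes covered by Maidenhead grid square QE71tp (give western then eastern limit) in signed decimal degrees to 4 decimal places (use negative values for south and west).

Field Q=16, E=4: +16·20° lon, +4·10° lat → SW at lon 140°, lat -50°.
Square 7, 1: +7·2° lon, +1·1° lat → SW at lon 154°, lat -49°.
Subsquare t=19, p=15: +19·0.0833333° lon, +15·0.0416667° lat → SW at lon 155.583°, lat -48.375°.
Cell spans 0.0833333° lon × 0.0416667° lat.
west 155.5833, east 155.6667.

155.5833, 155.6667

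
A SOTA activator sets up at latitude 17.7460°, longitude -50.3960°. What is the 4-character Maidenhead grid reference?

GK47

Offset from 180°W / 90°S: lon 129.60°, lat 107.75°.
Field (20°×10°, letters A–R): 129.60/20 → 6 → G, 107.75/10 → 10 → K; chars GK.
Square (2°×1°, digits 0–9): 9.60/2 → 4, 7.75/1 → 7; chars 47.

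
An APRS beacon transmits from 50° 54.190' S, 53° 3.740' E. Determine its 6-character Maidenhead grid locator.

Offset from 180°W / 90°S: lon 233.0623°, lat 39.0968°.
Field (20°×10°, letters A–R): 233.0623/20 → 11 → L, 39.0968/10 → 3 → D; chars LD.
Square (2°×1°, digits 0–9): 13.0623/2 → 6, 9.0968/1 → 9; chars 69.
Subsquare (5′×2.5′, letters a–x): 1.0623/0.0833333 → 12 → m, 0.0968/0.0416667 → 2 → c; chars mc.

LD69mc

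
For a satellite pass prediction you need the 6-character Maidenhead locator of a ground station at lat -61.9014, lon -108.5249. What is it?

DC58rc

Shift to the Maidenhead origin (180°W, 90°S): lon 71.4751, lat 28.0986.
Field (20°×10°, letters A–R): lon ⌊71.4751/20⌋ = 3 → D; lat ⌊28.0986/10⌋ = 2 → C.
Square (2°×1°, digits 0–9): lon ⌊11.4751/2⌋ = 5; lat ⌊8.0986/1⌋ = 8.
Subsquare (5′×2.5′, letters a–x): lon ⌊1.4751/0.0833333⌋ = 17 → r; lat ⌊0.0986/0.0416667⌋ = 2 → c.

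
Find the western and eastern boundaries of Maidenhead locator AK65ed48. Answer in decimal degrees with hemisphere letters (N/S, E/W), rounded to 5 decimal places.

Field A=0, K=10: +0·20° lon, +10·10° lat → SW at lon -180°, lat 10°.
Square 6, 5: +6·2° lon, +5·1° lat → SW at lon -168°, lat 15°.
Subsquare e=4, d=3: +4·0.0833333° lon, +3·0.0416667° lat → SW at lon -167.667°, lat 15.125°.
Extended square 4, 8: +4·0.00833333° lon, +8·0.00416667° lat → SW at lon -167.633°, lat 15.1583°.
Cell spans 0.00833333° lon × 0.00416667° lat.
west 167.63333° W, east 167.62500° W.

167.63333° W, 167.62500° W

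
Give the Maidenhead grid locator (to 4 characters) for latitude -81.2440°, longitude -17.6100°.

Offset from 180°W / 90°S: lon 162.39°, lat 8.76°.
Field: lon ⌊162.39/20⌋ = 8 → I; lat ⌊8.76/10⌋ = 0 → A.
Square: lon ⌊2.39/2⌋ = 1; lat ⌊8.76/1⌋ = 8.

IA18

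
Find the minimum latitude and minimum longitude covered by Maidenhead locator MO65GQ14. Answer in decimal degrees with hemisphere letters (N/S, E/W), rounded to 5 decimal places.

Field M=12, O=14: +12·20° lon, +14·10° lat → SW at lon 60°, lat 50°.
Square 6, 5: +6·2° lon, +5·1° lat → SW at lon 72°, lat 55°.
Subsquare g=6, q=16: +6·0.0833333° lon, +16·0.0416667° lat → SW at lon 72.5°, lat 55.6667°.
Extended square 1, 4: +1·0.00833333° lon, +4·0.00416667° lat → SW at lon 72.5083°, lat 55.6833°.
latitude 55.68333° N, longitude 72.50833° E.

55.68333° N, 72.50833° E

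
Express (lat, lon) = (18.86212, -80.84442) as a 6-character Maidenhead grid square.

EK98nu

Shift to the Maidenhead origin (180°W, 90°S): lon 99.1556, lat 108.8621.
Field: 99.1556/20 → 4 → E, 108.8621/10 → 10 → K; chars EK.
Square: 19.1556/2 → 9, 8.8621/1 → 8; chars 98.
Subsquare: 1.1556/0.0833333 → 13 → n, 0.8621/0.0416667 → 20 → u; chars nu.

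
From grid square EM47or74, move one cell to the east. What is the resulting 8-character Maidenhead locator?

EM47or84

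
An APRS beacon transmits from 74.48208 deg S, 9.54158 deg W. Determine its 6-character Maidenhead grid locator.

IB55fm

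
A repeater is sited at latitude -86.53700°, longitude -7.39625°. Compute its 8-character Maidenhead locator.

Add 180° to longitude and 90° to latitude: 172.60375, 3.46300.
Field (20°×10°, letters A–R): 172.60375/20 → 8 → I, 3.46300/10 → 0 → A; chars IA.
Square (2°×1°, digits 0–9): 12.60375/2 → 6, 3.46300/1 → 3; chars 63.
Subsquare (5′×2.5′, letters a–x): 0.60375/0.0833333 → 7 → h, 0.46300/0.0416667 → 11 → l; chars hl.
Extended square (30″×15″, digits 0–9): 0.02042/0.00833333 → 2, 0.00467/0.00416667 → 1; chars 21.

IA63hl21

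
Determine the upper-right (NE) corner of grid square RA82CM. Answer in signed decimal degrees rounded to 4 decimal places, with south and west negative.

Field R=17, A=0: +17·20° lon, +0·10° lat → SW at lon 160°, lat -90°.
Square 8, 2: +8·2° lon, +2·1° lat → SW at lon 176°, lat -88°.
Subsquare c=2, m=12: +2·0.0833333° lon, +12·0.0416667° lat → SW at lon 176.167°, lat -87.5°.
Cell spans 0.0833333° lon × 0.0416667° lat. NE corner is SW corner plus one full cell.
latitude -87.4583, longitude 176.2500.

-87.4583, 176.2500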